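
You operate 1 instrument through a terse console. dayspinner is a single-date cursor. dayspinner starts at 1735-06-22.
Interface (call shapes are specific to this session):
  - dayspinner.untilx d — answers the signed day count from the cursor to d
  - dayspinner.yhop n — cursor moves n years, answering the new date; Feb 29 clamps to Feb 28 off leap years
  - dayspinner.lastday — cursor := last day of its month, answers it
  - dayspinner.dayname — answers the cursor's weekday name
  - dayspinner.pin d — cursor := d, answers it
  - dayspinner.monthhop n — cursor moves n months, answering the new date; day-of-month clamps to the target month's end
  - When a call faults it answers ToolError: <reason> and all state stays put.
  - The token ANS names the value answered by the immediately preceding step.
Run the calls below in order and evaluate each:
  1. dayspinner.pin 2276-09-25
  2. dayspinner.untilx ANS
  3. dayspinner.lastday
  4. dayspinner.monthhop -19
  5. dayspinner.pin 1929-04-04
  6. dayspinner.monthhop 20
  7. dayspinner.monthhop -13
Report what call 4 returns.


Answer: 2275-02-28

Derivation:
Step: dayspinner.pin[2276-09-25]
Result: 2276-09-25
Step: dayspinner.untilx[ANS]
Result: 0
Step: dayspinner.lastday[]
Result: 2276-09-30
Step: dayspinner.monthhop[-19]
Result: 2275-02-28
Step: dayspinner.pin[1929-04-04]
Result: 1929-04-04
Step: dayspinner.monthhop[20]
Result: 1930-12-04
Step: dayspinner.monthhop[-13]
Result: 1929-11-04


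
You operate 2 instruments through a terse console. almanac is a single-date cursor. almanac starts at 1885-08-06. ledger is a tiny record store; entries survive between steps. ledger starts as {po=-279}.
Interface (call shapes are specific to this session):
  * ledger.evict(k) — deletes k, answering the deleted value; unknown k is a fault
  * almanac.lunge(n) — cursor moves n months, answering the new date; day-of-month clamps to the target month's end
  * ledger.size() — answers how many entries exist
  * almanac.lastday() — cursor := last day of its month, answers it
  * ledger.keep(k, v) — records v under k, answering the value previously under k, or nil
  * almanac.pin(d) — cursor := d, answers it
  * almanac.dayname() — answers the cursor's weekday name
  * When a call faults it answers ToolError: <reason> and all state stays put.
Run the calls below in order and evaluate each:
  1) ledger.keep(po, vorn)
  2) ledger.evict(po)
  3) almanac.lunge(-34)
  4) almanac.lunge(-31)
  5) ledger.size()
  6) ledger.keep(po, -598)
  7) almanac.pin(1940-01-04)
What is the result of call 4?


Answer: 1880-03-06

Derivation:
Now I run ledger.keep with k='po', v='vorn': -279.
I try ledger.evict with k='po': vorn.
I run almanac.lunge with n='-34', and get 1882-10-06.
I use almanac.lunge with n='-31', and get 1880-03-06.
Next I call ledger.size, and see 0.
I call ledger.keep with k='po', v='-598', and get nil.
I run almanac.pin with d='1940-01-04', → 1940-01-04.


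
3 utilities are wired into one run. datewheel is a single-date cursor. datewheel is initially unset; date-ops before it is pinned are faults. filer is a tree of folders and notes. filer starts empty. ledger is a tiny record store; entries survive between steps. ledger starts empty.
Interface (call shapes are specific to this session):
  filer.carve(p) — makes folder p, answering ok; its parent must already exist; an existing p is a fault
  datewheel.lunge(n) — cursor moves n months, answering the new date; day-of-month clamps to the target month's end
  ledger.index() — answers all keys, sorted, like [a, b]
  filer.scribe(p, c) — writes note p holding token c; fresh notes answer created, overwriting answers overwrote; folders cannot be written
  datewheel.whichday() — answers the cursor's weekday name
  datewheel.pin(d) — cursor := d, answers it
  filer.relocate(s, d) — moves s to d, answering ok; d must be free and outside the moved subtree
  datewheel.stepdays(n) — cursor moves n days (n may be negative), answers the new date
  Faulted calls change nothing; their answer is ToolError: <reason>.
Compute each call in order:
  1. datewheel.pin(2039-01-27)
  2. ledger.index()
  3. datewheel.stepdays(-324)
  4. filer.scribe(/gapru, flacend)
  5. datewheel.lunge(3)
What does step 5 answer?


Answer: 2038-06-09

Derivation:
;; pin(d=2039-01-27) : 2039-01-27
;; index() : []
;; stepdays(n=-324) : 2038-03-09
;; scribe(p=/gapru, c=flacend) : created
;; lunge(n=3) : 2038-06-09


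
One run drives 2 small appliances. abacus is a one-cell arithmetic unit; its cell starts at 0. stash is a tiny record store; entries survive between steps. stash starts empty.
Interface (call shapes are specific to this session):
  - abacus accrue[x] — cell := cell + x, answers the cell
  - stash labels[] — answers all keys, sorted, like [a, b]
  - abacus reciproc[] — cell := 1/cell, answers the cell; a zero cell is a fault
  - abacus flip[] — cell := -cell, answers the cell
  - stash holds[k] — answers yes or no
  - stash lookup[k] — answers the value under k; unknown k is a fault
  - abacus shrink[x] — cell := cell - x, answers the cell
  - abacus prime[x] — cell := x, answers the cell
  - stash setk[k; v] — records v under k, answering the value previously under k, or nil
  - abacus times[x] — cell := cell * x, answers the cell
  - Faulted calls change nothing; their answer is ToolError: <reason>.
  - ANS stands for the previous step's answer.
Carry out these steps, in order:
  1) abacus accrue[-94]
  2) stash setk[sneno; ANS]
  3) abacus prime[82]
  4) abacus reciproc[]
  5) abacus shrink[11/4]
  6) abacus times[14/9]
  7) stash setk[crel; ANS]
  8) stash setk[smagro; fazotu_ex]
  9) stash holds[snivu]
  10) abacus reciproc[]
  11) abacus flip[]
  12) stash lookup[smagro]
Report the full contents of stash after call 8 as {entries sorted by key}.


Answer: {crel=-3143/738, smagro=fazotu_ex, sneno=-94}

Derivation:
I call abacus accrue(-94), → -94.
Next I call stash setk(sneno, ANS): nil.
Next I call abacus prime(82): 82.
I run abacus reciproc(): 1/82.
I use abacus shrink(11/4), → -449/164.
Invoking abacus times(14/9): -3143/738.
I try stash setk(crel, ANS), → nil.
I run stash setk(smagro, fazotu_ex), — result: nil.
I use stash holds(snivu), yielding no.
I try abacus reciproc, and see -738/3143.
Next I call abacus flip, and observe 738/3143.
I use stash lookup(smagro), and see fazotu_ex.


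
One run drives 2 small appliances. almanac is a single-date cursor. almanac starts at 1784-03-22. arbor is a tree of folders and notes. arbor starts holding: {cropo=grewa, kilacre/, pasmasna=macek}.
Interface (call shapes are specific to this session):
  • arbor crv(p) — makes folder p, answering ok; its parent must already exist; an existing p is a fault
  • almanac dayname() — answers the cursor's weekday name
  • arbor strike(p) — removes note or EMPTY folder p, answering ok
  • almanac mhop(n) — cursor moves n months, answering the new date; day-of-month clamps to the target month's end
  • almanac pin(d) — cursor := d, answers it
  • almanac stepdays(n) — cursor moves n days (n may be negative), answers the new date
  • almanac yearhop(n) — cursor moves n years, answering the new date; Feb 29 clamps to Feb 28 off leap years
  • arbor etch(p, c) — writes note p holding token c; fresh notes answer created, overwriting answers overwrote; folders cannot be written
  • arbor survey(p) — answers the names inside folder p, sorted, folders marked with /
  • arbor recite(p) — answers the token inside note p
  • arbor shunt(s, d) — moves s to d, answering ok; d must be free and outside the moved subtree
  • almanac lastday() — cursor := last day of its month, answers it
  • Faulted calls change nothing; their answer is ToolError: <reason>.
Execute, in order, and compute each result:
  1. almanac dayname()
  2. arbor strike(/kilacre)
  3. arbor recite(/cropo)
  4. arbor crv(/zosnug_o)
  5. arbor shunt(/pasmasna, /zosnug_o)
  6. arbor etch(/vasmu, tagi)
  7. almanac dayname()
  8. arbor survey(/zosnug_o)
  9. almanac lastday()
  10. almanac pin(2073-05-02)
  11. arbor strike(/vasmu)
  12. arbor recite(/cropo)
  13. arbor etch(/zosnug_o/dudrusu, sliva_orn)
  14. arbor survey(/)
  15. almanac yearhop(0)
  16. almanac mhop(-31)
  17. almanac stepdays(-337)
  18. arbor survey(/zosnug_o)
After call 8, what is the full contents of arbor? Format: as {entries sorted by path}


Answer: {cropo=grewa, pasmasna=macek, vasmu=tagi, zosnug_o/}

Derivation:
-- almanac dayname() == Monday
-- arbor strike(p: /kilacre) == ok
-- arbor recite(p: /cropo) == grewa
-- arbor crv(p: /zosnug_o) == ok
-- arbor shunt(s: /pasmasna, d: /zosnug_o) == ToolError: exists
-- arbor etch(p: /vasmu, c: tagi) == created
-- almanac dayname() == Monday
-- arbor survey(p: /zosnug_o) == []
-- almanac lastday() == 1784-03-31
-- almanac pin(d: 2073-05-02) == 2073-05-02
-- arbor strike(p: /vasmu) == ok
-- arbor recite(p: /cropo) == grewa
-- arbor etch(p: /zosnug_o/dudrusu, c: sliva_orn) == created
-- arbor survey(p: /) == [cropo, pasmasna, zosnug_o/]
-- almanac yearhop(n: 0) == 2073-05-02
-- almanac mhop(n: -31) == 2070-10-02
-- almanac stepdays(n: -337) == 2069-10-30
-- arbor survey(p: /zosnug_o) == [dudrusu]


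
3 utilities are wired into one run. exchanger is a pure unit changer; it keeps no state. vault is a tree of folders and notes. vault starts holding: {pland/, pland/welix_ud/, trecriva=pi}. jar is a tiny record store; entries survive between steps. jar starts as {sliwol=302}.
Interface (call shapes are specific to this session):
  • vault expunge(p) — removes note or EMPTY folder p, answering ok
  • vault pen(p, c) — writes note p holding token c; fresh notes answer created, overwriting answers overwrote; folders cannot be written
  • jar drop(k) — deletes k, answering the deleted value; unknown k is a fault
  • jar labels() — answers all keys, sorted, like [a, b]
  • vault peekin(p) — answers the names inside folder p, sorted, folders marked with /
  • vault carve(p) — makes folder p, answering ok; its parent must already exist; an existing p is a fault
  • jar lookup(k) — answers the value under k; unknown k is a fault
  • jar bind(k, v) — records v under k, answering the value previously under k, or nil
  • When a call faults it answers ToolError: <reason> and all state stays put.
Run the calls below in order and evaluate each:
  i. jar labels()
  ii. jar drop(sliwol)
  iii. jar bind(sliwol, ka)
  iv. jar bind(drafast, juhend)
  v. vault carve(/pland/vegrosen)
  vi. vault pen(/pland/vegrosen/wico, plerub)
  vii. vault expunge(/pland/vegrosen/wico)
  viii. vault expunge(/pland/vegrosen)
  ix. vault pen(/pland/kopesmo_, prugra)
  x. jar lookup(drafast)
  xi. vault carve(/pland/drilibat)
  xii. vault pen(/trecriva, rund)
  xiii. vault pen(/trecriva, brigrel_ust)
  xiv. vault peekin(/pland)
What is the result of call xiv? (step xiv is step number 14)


Answer: [drilibat/, kopesmo_, welix_ud/]

Derivation:
! jar labels() => [sliwol]
! jar drop(k=sliwol) => 302
! jar bind(k=sliwol, v=ka) => nil
! jar bind(k=drafast, v=juhend) => nil
! vault carve(p=/pland/vegrosen) => ok
! vault pen(p=/pland/vegrosen/wico, c=plerub) => created
! vault expunge(p=/pland/vegrosen/wico) => ok
! vault expunge(p=/pland/vegrosen) => ok
! vault pen(p=/pland/kopesmo_, c=prugra) => created
! jar lookup(k=drafast) => juhend
! vault carve(p=/pland/drilibat) => ok
! vault pen(p=/trecriva, c=rund) => overwrote
! vault pen(p=/trecriva, c=brigrel_ust) => overwrote
! vault peekin(p=/pland) => [drilibat/, kopesmo_, welix_ud/]


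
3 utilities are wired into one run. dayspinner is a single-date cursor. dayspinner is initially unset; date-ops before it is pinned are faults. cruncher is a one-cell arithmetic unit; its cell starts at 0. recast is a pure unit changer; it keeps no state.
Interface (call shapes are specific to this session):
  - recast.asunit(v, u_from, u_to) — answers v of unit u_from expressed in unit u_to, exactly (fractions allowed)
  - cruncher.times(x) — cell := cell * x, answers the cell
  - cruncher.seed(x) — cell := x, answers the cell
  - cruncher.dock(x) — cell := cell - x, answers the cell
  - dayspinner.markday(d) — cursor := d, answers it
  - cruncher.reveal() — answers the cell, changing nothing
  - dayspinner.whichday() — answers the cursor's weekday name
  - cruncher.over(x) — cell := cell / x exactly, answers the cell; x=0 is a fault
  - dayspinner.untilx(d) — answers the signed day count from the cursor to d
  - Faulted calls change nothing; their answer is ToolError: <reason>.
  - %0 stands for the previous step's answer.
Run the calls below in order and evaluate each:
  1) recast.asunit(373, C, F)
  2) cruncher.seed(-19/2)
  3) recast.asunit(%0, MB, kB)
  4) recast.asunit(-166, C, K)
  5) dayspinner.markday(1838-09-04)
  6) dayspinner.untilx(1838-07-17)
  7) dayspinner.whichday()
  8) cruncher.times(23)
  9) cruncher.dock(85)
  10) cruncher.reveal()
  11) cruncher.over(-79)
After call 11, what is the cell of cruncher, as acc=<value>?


~$ recast.asunit v: 373 u_from: C u_to: F
  3517/5
~$ cruncher.seed x: -19/2
  -19/2
~$ recast.asunit v: %0 u_from: MB u_to: kB
  -9500
~$ recast.asunit v: -166 u_from: C u_to: K
  2143/20
~$ dayspinner.markday d: 1838-09-04
  1838-09-04
~$ dayspinner.untilx d: 1838-07-17
  -49
~$ dayspinner.whichday
  Tuesday
~$ cruncher.times x: 23
  -437/2
~$ cruncher.dock x: 85
  -607/2
~$ cruncher.reveal
  -607/2
~$ cruncher.over x: -79
  607/158

Answer: acc=607/158


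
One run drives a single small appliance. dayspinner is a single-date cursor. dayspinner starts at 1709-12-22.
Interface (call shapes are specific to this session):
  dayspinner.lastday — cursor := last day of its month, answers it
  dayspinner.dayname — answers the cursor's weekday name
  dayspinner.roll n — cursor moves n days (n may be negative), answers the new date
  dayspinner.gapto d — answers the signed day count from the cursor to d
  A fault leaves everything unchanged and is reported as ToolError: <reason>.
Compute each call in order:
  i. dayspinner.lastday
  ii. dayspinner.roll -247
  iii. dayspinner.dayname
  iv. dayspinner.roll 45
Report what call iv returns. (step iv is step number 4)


Answer: 1709-06-12

Derivation:
>> dayspinner.lastday()
<< 1709-12-31
>> dayspinner.roll(-247)
<< 1709-04-28
>> dayspinner.dayname()
<< Sunday
>> dayspinner.roll(45)
<< 1709-06-12


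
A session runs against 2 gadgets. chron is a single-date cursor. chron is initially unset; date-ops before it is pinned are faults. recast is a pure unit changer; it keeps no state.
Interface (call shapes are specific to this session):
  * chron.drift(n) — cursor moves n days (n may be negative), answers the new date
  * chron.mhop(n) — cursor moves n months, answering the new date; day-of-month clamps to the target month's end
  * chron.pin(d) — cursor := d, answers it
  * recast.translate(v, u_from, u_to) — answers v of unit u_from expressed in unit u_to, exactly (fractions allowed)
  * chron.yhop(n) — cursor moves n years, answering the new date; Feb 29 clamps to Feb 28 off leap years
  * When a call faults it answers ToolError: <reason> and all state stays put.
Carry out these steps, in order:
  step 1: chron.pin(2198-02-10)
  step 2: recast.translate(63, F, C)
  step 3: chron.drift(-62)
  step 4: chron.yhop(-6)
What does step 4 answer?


Answer: 2191-12-10

Derivation:
Do: chron.pin[d: 2198-02-10]
See: 2198-02-10
Do: recast.translate[v: 63; u_from: F; u_to: C]
See: 155/9
Do: chron.drift[n: -62]
See: 2197-12-10
Do: chron.yhop[n: -6]
See: 2191-12-10


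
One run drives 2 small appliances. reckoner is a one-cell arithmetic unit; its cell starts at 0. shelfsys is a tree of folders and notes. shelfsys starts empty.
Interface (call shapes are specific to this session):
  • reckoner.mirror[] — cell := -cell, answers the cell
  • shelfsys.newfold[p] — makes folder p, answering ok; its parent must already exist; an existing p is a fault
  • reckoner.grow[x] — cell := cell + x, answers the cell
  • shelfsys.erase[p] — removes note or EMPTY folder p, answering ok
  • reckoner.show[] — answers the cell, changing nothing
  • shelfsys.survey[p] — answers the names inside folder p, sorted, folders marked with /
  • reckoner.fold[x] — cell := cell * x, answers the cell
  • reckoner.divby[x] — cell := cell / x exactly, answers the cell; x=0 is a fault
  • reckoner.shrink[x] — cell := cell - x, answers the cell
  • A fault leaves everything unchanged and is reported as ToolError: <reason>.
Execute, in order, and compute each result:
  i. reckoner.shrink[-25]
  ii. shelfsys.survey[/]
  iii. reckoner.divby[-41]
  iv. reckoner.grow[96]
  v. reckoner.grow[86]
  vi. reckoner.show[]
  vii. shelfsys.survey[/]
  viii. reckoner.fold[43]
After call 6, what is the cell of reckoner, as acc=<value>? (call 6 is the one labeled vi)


Answer: acc=7437/41

Derivation:
# 1. reckoner.shrink(x→-25) -> 25
# 2. shelfsys.survey(p→/) -> []
# 3. reckoner.divby(x→-41) -> -25/41
# 4. reckoner.grow(x→96) -> 3911/41
# 5. reckoner.grow(x→86) -> 7437/41
# 6. reckoner.show() -> 7437/41
# 7. shelfsys.survey(p→/) -> []
# 8. reckoner.fold(x→43) -> 319791/41


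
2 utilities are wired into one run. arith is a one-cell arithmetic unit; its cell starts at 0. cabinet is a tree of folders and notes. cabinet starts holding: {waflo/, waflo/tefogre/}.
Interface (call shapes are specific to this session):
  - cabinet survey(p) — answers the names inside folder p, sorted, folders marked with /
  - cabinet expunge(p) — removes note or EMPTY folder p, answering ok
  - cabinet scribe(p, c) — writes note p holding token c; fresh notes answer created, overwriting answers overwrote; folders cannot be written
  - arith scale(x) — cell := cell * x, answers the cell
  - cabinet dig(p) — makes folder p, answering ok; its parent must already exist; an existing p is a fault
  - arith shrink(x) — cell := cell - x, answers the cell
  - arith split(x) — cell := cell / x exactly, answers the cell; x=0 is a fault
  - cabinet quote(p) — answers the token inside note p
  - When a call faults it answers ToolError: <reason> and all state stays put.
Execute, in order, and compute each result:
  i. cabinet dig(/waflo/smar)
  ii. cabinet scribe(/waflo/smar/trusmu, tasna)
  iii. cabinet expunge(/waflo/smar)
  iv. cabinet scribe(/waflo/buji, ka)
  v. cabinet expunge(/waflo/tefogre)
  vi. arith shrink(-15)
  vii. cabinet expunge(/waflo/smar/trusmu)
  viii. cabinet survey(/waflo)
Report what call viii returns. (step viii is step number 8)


I try cabinet dig with p→/waflo/smar, and see ok.
Invoking cabinet scribe with p→/waflo/smar/trusmu, c→tasna, and get created.
I call cabinet expunge with p→/waflo/smar, giving ToolError: not empty.
I call cabinet scribe with p→/waflo/buji, c→ka, which returns created.
Calling cabinet expunge with p→/waflo/tefogre, and see ok.
Then arith shrink with x→-15, yielding 15.
I use cabinet expunge with p→/waflo/smar/trusmu, which returns ok.
Next I call cabinet survey with p→/waflo, and observe [buji, smar/].

Answer: [buji, smar/]


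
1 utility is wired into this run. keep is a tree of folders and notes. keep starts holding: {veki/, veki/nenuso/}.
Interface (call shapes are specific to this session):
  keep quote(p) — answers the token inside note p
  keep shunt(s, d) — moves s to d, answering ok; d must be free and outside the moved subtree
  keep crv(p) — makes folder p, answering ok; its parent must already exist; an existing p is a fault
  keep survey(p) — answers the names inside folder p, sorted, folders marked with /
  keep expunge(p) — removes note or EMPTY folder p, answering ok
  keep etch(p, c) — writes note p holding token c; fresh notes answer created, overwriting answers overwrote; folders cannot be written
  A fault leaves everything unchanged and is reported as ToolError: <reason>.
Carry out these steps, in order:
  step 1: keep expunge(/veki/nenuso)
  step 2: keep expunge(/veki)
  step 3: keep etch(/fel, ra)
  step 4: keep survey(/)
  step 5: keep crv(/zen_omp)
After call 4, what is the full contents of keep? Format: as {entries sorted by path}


Answer: {fel=ra}

Derivation:
Do: keep expunge[p=/veki/nenuso]
See: ok
Do: keep expunge[p=/veki]
See: ok
Do: keep etch[p=/fel; c=ra]
See: created
Do: keep survey[p=/]
See: [fel]
Do: keep crv[p=/zen_omp]
See: ok


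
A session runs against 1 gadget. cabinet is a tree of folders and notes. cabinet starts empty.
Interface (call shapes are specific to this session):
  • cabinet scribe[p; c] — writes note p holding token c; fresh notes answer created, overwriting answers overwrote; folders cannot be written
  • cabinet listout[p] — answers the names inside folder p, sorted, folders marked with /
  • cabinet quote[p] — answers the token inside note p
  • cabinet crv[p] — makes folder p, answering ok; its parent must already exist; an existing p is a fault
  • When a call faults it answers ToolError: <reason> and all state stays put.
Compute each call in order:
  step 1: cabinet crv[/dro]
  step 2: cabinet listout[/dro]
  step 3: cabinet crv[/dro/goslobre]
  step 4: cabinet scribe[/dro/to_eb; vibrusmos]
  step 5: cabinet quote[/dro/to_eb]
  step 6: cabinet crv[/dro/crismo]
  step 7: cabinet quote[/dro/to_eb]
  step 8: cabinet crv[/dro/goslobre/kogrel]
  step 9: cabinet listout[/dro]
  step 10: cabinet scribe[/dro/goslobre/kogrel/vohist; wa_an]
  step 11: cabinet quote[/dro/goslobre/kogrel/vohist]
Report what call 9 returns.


Answer: [crismo/, goslobre/, to_eb]

Derivation:
I try cabinet crv(p='/dro'), giving ok.
I run cabinet listout(p='/dro'): [].
Using cabinet crv(p='/dro/goslobre'), → ok.
Next I call cabinet scribe(p='/dro/to_eb', c='vibrusmos'), and see created.
I call cabinet quote(p='/dro/to_eb'), → vibrusmos.
I use cabinet crv(p='/dro/crismo'), giving ok.
Now I run cabinet quote(p='/dro/to_eb'), which returns vibrusmos.
Using cabinet crv(p='/dro/goslobre/kogrel'), yielding ok.
Now I run cabinet listout(p='/dro'), and observe [crismo/, goslobre/, to_eb].
Using cabinet scribe(p='/dro/goslobre/kogrel/vohist', c='wa_an'), which returns created.
Calling cabinet quote(p='/dro/goslobre/kogrel/vohist'), and see wa_an.


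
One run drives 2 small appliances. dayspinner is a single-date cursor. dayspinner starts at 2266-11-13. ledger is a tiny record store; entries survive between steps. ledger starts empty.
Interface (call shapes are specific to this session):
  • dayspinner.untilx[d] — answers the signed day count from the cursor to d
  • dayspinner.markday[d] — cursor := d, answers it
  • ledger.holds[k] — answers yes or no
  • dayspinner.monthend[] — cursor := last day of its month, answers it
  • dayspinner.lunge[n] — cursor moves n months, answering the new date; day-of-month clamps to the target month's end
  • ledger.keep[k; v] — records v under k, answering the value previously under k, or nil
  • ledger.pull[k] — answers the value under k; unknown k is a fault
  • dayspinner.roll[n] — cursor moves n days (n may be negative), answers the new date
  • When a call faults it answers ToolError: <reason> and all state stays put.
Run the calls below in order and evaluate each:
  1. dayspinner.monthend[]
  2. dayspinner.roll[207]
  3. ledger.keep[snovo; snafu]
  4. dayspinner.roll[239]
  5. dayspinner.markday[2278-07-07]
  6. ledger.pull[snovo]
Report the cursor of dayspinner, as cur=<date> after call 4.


Act: dayspinner.monthend[]
Obs: 2266-11-30
Act: dayspinner.roll[n=207]
Obs: 2267-06-25
Act: ledger.keep[k=snovo; v=snafu]
Obs: nil
Act: dayspinner.roll[n=239]
Obs: 2268-02-19
Act: dayspinner.markday[d=2278-07-07]
Obs: 2278-07-07
Act: ledger.pull[k=snovo]
Obs: snafu

Answer: cur=2268-02-19


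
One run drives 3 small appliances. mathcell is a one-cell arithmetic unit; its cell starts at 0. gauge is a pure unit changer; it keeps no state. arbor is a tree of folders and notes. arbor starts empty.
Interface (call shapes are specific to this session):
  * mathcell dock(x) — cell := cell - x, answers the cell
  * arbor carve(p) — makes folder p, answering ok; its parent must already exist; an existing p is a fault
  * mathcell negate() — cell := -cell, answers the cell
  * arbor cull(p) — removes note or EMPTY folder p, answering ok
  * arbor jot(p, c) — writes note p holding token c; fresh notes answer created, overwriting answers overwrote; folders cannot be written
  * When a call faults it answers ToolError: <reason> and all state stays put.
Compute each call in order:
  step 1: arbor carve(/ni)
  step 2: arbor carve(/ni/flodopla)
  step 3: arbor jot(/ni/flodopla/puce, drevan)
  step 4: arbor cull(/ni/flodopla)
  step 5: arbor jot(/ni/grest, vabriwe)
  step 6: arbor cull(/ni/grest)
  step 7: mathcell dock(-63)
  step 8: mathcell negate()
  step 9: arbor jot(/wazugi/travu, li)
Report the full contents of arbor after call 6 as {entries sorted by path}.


Answer: {ni/, ni/flodopla/, ni/flodopla/puce=drevan}

Derivation:
Calling arbor carve using /ni, and see ok.
I try arbor carve using /ni/flodopla, → ok.
I run arbor jot using /ni/flodopla/puce, drevan, and see created.
Now I run arbor cull using /ni/flodopla, and get ToolError: not empty.
Now I run arbor jot using /ni/grest, vabriwe, and observe created.
Calling arbor cull using /ni/grest, and get ok.
Now I run mathcell dock using -63, yielding 63.
Now I run mathcell negate, — result: -63.
Then arbor jot using /wazugi/travu, li, → ToolError: no parent.


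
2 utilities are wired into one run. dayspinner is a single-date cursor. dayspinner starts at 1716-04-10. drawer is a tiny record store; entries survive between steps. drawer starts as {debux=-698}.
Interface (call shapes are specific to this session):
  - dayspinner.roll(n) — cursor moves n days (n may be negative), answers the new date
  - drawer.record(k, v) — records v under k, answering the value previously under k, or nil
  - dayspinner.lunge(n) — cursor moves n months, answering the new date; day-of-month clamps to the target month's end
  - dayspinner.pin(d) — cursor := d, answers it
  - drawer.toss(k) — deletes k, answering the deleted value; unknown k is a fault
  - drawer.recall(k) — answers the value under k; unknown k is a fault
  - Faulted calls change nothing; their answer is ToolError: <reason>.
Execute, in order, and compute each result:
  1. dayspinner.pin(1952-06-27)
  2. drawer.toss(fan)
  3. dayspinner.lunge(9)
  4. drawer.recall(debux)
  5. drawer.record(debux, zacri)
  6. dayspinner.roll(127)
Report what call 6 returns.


Answer: 1953-08-01

Derivation:
> dayspinner.pin 1952-06-27
  1952-06-27
> drawer.toss fan
  ToolError: no such key fan
> dayspinner.lunge 9
  1953-03-27
> drawer.recall debux
  -698
> drawer.record debux zacri
  -698
> dayspinner.roll 127
  1953-08-01


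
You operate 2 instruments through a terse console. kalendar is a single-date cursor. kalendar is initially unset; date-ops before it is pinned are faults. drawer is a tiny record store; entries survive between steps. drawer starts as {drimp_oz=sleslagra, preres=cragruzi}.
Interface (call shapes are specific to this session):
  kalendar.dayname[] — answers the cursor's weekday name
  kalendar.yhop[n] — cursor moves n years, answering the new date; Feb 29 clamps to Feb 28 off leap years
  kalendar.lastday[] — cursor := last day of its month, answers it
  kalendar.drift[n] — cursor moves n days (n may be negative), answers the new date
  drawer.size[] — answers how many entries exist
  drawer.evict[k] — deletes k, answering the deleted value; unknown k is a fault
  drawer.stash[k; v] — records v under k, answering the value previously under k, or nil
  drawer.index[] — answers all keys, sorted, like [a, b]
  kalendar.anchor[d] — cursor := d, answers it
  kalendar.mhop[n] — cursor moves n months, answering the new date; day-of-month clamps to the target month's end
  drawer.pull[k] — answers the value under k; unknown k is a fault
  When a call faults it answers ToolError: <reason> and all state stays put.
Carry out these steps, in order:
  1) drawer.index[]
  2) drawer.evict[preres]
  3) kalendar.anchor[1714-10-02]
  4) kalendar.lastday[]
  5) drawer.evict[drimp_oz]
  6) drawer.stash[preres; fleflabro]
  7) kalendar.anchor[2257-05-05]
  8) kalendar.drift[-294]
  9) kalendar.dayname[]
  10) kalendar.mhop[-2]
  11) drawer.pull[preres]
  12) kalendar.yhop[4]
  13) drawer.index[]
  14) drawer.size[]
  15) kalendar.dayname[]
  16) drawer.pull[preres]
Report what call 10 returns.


>>> index
= [drimp_oz, preres]
>>> evict k=preres
= cragruzi
>>> anchor d=1714-10-02
= 1714-10-02
>>> lastday
= 1714-10-31
>>> evict k=drimp_oz
= sleslagra
>>> stash k=preres v=fleflabro
= nil
>>> anchor d=2257-05-05
= 2257-05-05
>>> drift n=-294
= 2256-07-15
>>> dayname
= Tuesday
>>> mhop n=-2
= 2256-05-15
>>> pull k=preres
= fleflabro
>>> yhop n=4
= 2260-05-15
>>> index
= [preres]
>>> size
= 1
>>> dayname
= Tuesday
>>> pull k=preres
= fleflabro

Answer: 2256-05-15


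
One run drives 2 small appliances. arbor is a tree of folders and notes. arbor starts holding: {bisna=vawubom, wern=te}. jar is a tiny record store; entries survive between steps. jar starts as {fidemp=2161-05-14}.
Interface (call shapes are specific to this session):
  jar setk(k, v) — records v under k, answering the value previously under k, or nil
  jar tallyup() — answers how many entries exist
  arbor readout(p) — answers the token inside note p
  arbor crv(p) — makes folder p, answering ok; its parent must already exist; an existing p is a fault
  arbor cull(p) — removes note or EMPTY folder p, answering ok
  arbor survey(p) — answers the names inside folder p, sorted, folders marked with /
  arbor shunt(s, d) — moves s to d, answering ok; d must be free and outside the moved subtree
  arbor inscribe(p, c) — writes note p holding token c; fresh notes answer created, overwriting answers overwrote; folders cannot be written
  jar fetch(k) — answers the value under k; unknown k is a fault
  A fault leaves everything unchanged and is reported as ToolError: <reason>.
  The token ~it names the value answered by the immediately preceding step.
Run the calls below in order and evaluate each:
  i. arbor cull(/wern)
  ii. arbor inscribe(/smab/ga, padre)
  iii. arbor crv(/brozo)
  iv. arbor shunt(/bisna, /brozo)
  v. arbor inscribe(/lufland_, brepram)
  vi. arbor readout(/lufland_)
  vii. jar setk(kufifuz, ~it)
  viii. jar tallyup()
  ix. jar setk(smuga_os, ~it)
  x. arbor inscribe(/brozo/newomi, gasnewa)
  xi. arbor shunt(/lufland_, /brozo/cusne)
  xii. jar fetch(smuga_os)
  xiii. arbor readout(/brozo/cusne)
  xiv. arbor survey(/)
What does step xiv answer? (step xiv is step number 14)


Answer: [bisna, brozo/]

Derivation:
CALL arbor cull[p='/wern']
RET  ok
CALL arbor inscribe[p='/smab/ga'; c='padre']
RET  ToolError: no parent
CALL arbor crv[p='/brozo']
RET  ok
CALL arbor shunt[s='/bisna'; d='/brozo']
RET  ToolError: exists
CALL arbor inscribe[p='/lufland_'; c='brepram']
RET  created
CALL arbor readout[p='/lufland_']
RET  brepram
CALL jar setk[k='kufifuz'; v='~it']
RET  nil
CALL jar tallyup[]
RET  2
CALL jar setk[k='smuga_os'; v='~it']
RET  nil
CALL arbor inscribe[p='/brozo/newomi'; c='gasnewa']
RET  created
CALL arbor shunt[s='/lufland_'; d='/brozo/cusne']
RET  ok
CALL jar fetch[k='smuga_os']
RET  2
CALL arbor readout[p='/brozo/cusne']
RET  brepram
CALL arbor survey[p='/']
RET  [bisna, brozo/]


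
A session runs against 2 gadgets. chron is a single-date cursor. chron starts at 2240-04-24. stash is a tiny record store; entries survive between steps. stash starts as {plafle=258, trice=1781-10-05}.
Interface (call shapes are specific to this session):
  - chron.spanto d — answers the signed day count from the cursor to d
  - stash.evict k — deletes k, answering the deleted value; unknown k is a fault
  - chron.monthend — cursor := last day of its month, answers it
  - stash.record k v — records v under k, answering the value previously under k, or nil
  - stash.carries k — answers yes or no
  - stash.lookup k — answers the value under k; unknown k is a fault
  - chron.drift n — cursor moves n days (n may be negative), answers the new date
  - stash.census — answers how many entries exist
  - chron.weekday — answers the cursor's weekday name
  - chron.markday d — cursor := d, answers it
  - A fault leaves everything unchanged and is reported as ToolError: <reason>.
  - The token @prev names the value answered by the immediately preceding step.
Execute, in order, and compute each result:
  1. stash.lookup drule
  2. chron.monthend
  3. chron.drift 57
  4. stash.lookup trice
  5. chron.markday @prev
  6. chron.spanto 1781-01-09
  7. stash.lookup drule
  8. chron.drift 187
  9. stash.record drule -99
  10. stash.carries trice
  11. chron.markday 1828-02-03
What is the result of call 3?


Answer: 2240-06-26

Derivation:
> stash.lookup k=drule
= ToolError: no such key drule
> chron.monthend
= 2240-04-30
> chron.drift n=57
= 2240-06-26
> stash.lookup k=trice
= 1781-10-05
> chron.markday d=@prev
= 1781-10-05
> chron.spanto d=1781-01-09
= -269
> stash.lookup k=drule
= ToolError: no such key drule
> chron.drift n=187
= 1782-04-10
> stash.record k=drule v=-99
= nil
> stash.carries k=trice
= yes
> chron.markday d=1828-02-03
= 1828-02-03


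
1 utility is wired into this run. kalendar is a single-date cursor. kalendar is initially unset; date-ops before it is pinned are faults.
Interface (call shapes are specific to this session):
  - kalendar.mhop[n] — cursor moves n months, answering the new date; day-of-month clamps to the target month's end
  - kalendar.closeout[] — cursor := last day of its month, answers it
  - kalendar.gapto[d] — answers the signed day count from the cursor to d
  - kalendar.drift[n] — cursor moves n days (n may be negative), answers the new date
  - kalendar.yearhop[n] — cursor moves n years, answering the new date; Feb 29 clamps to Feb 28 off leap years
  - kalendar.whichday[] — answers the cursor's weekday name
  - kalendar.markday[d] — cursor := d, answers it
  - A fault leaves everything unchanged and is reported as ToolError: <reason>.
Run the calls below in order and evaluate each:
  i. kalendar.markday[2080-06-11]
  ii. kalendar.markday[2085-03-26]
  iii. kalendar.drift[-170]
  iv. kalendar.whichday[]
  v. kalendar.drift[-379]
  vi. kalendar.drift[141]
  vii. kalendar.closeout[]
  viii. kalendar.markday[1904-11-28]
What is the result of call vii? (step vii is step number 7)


Answer: 2084-02-29

Derivation:
# 1. markday(d='2080-06-11') == 2080-06-11
# 2. markday(d='2085-03-26') == 2085-03-26
# 3. drift(n='-170') == 2084-10-07
# 4. whichday() == Saturday
# 5. drift(n='-379') == 2083-09-24
# 6. drift(n='141') == 2084-02-12
# 7. closeout() == 2084-02-29
# 8. markday(d='1904-11-28') == 1904-11-28


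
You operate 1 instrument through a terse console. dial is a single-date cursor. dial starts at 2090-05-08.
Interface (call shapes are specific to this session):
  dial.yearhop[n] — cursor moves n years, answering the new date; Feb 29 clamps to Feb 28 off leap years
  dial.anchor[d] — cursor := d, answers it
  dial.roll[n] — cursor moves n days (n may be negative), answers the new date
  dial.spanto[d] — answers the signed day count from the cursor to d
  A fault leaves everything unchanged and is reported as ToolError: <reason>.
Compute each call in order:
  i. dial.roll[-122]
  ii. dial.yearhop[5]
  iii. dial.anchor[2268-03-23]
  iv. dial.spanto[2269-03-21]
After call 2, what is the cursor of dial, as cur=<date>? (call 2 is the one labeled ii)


Answer: cur=2095-01-06

Derivation:
[in] roll n: -122
:: 2090-01-06
[in] yearhop n: 5
:: 2095-01-06
[in] anchor d: 2268-03-23
:: 2268-03-23
[in] spanto d: 2269-03-21
:: 363


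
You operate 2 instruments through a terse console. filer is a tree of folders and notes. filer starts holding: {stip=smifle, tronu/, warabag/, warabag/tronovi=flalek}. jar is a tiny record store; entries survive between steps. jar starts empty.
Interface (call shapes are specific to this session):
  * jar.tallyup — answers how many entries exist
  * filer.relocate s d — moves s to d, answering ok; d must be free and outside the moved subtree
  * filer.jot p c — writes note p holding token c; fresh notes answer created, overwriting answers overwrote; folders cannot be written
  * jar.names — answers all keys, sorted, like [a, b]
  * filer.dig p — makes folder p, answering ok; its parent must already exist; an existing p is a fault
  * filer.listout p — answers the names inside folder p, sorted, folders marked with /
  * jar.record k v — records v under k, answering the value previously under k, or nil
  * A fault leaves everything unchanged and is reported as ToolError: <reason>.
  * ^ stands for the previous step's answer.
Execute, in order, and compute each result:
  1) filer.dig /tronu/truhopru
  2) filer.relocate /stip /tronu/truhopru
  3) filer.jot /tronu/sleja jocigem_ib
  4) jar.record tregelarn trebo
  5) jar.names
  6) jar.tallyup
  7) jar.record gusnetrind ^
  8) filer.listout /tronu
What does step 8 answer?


Answer: [sleja, truhopru/]

Derivation:
Using filer.dig with /tronu/truhopru, — result: ok.
Invoking filer.relocate with /stip, /tronu/truhopru, and get ToolError: exists.
I try filer.jot with /tronu/sleja, jocigem_ib, which returns created.
I try jar.record with tregelarn, trebo, giving nil.
I run jar.names(), → [tregelarn].
I run jar.tallyup(), and see 1.
I try jar.record with gusnetrind, ^: nil.
Now I run filer.listout with /tronu, and get [sleja, truhopru/].


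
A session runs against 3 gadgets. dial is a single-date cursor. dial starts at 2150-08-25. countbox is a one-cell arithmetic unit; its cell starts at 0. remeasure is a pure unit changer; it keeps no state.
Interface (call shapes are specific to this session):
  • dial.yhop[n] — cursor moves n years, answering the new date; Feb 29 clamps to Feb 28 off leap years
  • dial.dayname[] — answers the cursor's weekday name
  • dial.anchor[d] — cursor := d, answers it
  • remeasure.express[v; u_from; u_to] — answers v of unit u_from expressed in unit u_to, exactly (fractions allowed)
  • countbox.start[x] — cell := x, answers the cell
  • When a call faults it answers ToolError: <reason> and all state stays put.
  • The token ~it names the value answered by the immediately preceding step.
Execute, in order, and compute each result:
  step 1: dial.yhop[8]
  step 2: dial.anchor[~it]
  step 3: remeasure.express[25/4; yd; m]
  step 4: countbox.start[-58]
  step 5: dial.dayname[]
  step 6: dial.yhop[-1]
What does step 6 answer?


% yhop n→8
= 2158-08-25
% anchor d→~it
= 2158-08-25
% express v→25/4 u_from→yd u_to→m
= 1143/200
% start x→-58
= -58
% dayname
= Friday
% yhop n→-1
= 2157-08-25

Answer: 2157-08-25


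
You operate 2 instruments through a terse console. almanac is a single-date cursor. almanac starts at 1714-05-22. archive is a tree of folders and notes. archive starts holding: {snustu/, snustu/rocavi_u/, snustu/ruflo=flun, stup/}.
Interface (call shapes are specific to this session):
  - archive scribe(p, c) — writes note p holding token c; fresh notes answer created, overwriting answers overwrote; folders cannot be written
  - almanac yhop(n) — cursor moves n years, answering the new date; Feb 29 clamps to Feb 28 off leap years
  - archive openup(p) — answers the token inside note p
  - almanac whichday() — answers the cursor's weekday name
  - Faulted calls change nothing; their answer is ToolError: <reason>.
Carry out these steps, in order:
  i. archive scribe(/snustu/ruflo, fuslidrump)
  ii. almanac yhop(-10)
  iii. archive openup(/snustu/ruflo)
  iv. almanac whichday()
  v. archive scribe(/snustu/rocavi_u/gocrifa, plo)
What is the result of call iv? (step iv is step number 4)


! archive scribe(p=/snustu/ruflo, c=fuslidrump) => overwrote
! almanac yhop(n=-10) => 1704-05-22
! archive openup(p=/snustu/ruflo) => fuslidrump
! almanac whichday() => Thursday
! archive scribe(p=/snustu/rocavi_u/gocrifa, c=plo) => created

Answer: Thursday


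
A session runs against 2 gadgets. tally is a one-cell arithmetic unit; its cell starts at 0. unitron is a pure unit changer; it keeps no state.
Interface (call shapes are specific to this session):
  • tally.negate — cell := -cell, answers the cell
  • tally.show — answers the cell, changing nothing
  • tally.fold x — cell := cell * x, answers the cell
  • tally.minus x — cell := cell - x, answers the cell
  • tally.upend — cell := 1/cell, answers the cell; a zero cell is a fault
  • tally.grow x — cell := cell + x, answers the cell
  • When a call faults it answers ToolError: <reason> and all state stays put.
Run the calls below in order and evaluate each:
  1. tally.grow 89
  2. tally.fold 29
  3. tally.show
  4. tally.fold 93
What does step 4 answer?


I use tally.grow(x: 89), and observe 89.
Now I run tally.fold(x: 29), → 2581.
I call tally.show, — result: 2581.
I use tally.fold(x: 93), and get 240033.

Answer: 240033
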